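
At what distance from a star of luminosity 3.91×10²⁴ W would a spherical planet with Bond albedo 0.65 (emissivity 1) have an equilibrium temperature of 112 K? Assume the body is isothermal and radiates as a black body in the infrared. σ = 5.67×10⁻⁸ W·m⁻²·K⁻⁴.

For an isothermal black-emitting sphere, (1−a)S·πr² = σ·4πr²·T⁴ ⇒ S = 4σT⁴/(1−a).
S = 4·5.67×10⁻⁸·(112)⁴/0.350 = 102.0 W/m².
Flux falls as S = L/(4πd²), so d = √(L/(4πS)) = √(3.91×10²⁴/(4π·102.0)).

d ≈ 5.52×10¹⁰ m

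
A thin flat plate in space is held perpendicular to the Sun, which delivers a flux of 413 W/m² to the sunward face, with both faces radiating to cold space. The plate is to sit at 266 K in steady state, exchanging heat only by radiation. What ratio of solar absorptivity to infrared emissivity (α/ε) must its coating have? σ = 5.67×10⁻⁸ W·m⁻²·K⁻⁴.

α/ε ≈ 1.37

Balance: αS·A = εσ·2A·T⁴ ⇒ α/ε = 2σT⁴/S.
α/ε = 2·5.67×10⁻⁸·(266)⁴/413 = 2·5.67×10⁻⁸·5.006×10⁹/413.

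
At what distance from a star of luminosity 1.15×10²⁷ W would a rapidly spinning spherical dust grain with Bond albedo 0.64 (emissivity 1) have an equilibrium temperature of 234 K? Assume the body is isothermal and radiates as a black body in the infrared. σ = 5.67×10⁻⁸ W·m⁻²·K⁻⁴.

d ≈ 2.20×10¹¹ m

For an isothermal black-emitting sphere, (1−a)S·πr² = σ·4πr²·T⁴ ⇒ S = 4σT⁴/(1−a).
S = 4·5.67×10⁻⁸·(234)⁴/0.360 = 1889 W/m².
Flux falls as S = L/(4πd²), so d = √(L/(4πS)) = √(1.15×10²⁷/(4π·1889)).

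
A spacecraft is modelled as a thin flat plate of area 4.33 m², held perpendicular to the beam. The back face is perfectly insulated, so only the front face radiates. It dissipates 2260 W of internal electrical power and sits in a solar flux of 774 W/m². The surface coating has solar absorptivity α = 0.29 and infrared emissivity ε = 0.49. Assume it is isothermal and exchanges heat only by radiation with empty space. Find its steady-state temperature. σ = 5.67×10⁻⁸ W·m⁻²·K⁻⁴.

At steady state, absorbed solar power + internal power = radiated power.
Absorbed: α·S·A_cross = 0.29·774·4.330 = 971.9 W (cross-section A).
Total input = 971.9 + 2260 = 3232 W.
Radiated: εσ·A_surf·T⁴ with A_surf = A = 4.330 m².
T⁴ = 3232/(0.49·5.67×10⁻⁸·4.330) = 2.687×10¹⁰ K⁴.

T ≈ 405 K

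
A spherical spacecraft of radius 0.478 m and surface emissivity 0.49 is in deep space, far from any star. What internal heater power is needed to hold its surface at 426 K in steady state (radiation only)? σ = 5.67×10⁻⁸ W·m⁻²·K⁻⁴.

P = εσ·4πr²·T⁴.
4πr² = 2.871 m²; T⁴ = 3.293×10¹⁰ K⁴.
P = 0.49·5.67×10⁻⁸·2.871·3.293×10¹⁰.

P ≈ 2630 W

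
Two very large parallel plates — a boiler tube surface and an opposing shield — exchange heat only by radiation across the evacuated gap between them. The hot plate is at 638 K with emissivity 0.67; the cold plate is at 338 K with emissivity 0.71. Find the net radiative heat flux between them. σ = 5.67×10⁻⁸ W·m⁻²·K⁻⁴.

q ≈ 4550 W/m²

For two infinite grey parallel plates, q = σ(T₁⁴ − T₂⁴)/(1/ε₁ + 1/ε₂ − 1).
T₁⁴ − T₂⁴ = 1.657×10¹¹ − 1.305×10¹⁰ = 1.526×10¹¹ K⁴.
1/ε₁ + 1/ε₂ − 1 = 1.493 + 1.408 − 1 = 1.901.
q = 5.67×10⁻⁸ × 1.526×10¹¹ / 1.901.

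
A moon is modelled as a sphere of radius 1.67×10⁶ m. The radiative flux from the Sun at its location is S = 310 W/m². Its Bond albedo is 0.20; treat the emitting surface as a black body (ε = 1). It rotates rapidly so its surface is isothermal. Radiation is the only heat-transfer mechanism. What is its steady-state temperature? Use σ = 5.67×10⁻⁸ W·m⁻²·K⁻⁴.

At equilibrium, absorbed power = emitted power.
Absorbing cross-section = πr² = 8.762×10¹² m²; emitting surface = 4πr² = 3.505×10¹³ m² (ratio 4).
(1−a)S·A_cross = εσ·A_surf·T⁴  ⇒  T⁴ = (1−a)S/(4σ).
T⁴ = 0.800·310/(4·5.67×10⁻⁸) = 1.093×10⁹ K⁴.
T = (1.093×10⁹)^(1/4).

T ≈ 182 K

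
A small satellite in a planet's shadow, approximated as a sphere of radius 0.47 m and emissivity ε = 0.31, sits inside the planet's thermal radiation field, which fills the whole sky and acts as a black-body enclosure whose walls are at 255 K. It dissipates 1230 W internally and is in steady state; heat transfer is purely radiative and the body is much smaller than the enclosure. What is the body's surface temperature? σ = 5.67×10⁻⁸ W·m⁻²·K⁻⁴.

T ≈ 414 K

For a small grey body in a large enclosure, net radiated power = εσA(T⁴ − T_w⁴).
Steady state: P = εσA(T⁴ − T_w⁴) with A = 4πr² = 2.776 m².
T⁴ = P/(εσA) + T_w⁴ = 1230/(0.31·5.67×10⁻⁸·2.776) + (255)⁴
    = 2.521×10¹⁰ + 4.228×10⁹ = 2.944×10¹⁰ K⁴.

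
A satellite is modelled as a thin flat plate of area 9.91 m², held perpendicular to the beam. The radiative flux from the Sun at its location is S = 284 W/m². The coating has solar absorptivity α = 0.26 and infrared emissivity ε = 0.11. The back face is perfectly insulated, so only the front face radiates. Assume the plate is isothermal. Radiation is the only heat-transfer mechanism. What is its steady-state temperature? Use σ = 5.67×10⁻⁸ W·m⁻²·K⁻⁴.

At equilibrium, absorbed power = emitted power.
Absorbing cross-section = A = 9.910 m²; emitting surface = A = 9.910 m² (ratio 1).
αS·A_cross = εσ·A_surf·T⁴  ⇒  T⁴ = αS/(ε·1σ).
T⁴ = 0.260·284/(0.11·1·5.67×10⁻⁸) = 1.184×10¹⁰ K⁴.
T = (1.184×10¹⁰)^(1/4).

T ≈ 330 K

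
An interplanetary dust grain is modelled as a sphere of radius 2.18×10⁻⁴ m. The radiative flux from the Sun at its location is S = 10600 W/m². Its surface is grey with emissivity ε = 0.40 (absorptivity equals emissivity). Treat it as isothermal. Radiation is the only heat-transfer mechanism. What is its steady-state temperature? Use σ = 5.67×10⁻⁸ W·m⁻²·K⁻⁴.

T ≈ 465 K

At equilibrium, absorbed power = emitted power.
Absorbing cross-section = πr² = 1.493×10⁻⁷ m²; emitting surface = 4πr² = 5.972×10⁻⁷ m² (ratio 4).
εS·A_cross = εσ·A_surf·T⁴  ⇒  T⁴ = S/(4σ)   (ε cancels).
T⁴ = 10600/(4·5.67×10⁻⁸) = 4.674×10¹⁰ K⁴.
T = (4.674×10¹⁰)^(1/4).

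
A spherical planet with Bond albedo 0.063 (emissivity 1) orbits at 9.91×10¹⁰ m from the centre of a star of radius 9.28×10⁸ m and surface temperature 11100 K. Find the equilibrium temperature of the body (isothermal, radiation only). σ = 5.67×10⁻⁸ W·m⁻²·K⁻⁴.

T ≈ 747 K

The star's surface emits σT_*⁴; at distance d the flux is S = σT_*⁴(R_*/d)².
S = 5.67×10⁻⁸·(11100)⁴·(9.28×10⁸/9.91×10¹⁰)² = 75480 W/m².
For an isothermal sphere T⁴ = (1−a)S/(4σ) = 3.118×10¹¹ K⁴.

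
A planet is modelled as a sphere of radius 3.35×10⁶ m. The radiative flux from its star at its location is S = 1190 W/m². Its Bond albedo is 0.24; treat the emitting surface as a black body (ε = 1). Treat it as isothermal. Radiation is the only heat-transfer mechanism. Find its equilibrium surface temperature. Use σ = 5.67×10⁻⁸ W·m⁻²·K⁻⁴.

T ≈ 251 K

At equilibrium, absorbed power = emitted power.
Absorbing cross-section = πr² = 3.526×10¹³ m²; emitting surface = 4πr² = 1.410×10¹⁴ m² (ratio 4).
(1−a)S·A_cross = εσ·A_surf·T⁴  ⇒  T⁴ = (1−a)S/(4σ).
T⁴ = 0.760·1190/(4·5.67×10⁻⁸) = 3.988×10⁹ K⁴.
T = (3.988×10⁹)^(1/4).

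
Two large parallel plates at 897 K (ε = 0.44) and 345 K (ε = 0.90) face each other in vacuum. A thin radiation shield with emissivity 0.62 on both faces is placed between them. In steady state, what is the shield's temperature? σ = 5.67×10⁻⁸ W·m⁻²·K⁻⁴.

In steady state the net flux on the hot side equals that on the cold side.
σ(T₁⁴−T_s⁴)/D₁ = σ(T_s⁴−T₂⁴)/D₂, with D₁ = 1/ε₁+1/ε_s−1 = 2.886, D₂ = 1/ε_s+1/ε₂−1 = 1.724.
Solve for T_s⁴: T_s⁴ = (D₂·T₁⁴ + D₁·T₂⁴)/(D₁+D₂) = 2.510×10¹¹ K⁴.

T_s ≈ 708 K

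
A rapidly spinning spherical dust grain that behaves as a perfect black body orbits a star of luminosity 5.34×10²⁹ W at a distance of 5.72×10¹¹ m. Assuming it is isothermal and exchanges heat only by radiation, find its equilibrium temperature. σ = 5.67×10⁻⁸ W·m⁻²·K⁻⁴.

First find the stellar flux at distance d: S = L/(4πd²) = 5.34×10²⁹/(4π·(5.72×10¹¹)²) = 1.299×10⁵ W/m².
For an isothermal sphere, absorbed (1−a)S·πr² = emitted σ·4πr²·T⁴, so T⁴ = (1−a)S/(4σ).
T⁴ = 1.00·1.299×10⁵/(4·5.67×10⁻⁸) = 5.727×10¹¹ K⁴.

T ≈ 870 K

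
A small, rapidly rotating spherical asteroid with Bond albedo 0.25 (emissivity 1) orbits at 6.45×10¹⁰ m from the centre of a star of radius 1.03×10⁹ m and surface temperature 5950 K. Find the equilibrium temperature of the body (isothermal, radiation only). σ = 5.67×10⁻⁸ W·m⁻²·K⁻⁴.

The star's surface emits σT_*⁴; at distance d the flux is S = σT_*⁴(R_*/d)².
S = 5.67×10⁻⁸·(5950)⁴·(1.03×10⁹/6.45×10¹⁰)² = 18120 W/m².
For an isothermal sphere T⁴ = (1−a)S/(4σ) = 5.993×10¹⁰ K⁴.

T ≈ 495 K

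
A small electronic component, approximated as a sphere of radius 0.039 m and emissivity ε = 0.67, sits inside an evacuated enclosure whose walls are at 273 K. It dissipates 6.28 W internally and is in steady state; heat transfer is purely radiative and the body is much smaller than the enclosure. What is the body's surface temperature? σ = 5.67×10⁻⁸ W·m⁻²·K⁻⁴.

T ≈ 345 K

For a small grey body in a large enclosure, net radiated power = εσA(T⁴ − T_w⁴).
Steady state: P = εσA(T⁴ − T_w⁴) with A = 4πr² = 0.01911 m².
T⁴ = P/(εσA) + T_w⁴ = 6.28/(0.67·5.67×10⁻⁸·0.01911) + (273)⁴
    = 8.649×10⁹ + 5.555×10⁹ = 1.420×10¹⁰ K⁴.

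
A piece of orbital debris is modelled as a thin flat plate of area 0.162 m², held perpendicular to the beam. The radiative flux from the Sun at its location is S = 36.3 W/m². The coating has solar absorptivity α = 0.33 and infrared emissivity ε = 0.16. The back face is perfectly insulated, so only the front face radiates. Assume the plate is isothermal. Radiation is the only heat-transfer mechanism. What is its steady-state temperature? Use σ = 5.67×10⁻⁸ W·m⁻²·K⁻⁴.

At equilibrium, absorbed power = emitted power.
Absorbing cross-section = A = 0.1620 m²; emitting surface = A = 0.1620 m² (ratio 1).
αS·A_cross = εσ·A_surf·T⁴  ⇒  T⁴ = αS/(ε·1σ).
T⁴ = 0.330·36.3/(0.16·1·5.67×10⁻⁸) = 1.320×10⁹ K⁴.
T = (1.320×10⁹)^(1/4).

T ≈ 191 K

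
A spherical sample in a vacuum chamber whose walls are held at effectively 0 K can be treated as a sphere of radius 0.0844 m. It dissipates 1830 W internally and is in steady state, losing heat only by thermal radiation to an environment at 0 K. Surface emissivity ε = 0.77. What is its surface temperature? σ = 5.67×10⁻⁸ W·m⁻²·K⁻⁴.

Steady state: internal power = radiated power, P = εσA T⁴.
Radiating area A = 4πr² = 0.08951 m².
T⁴ = P/(εσA) = 1830/(0.77·5.67×10⁻⁸·0.08951) = 4.683×10¹¹ K⁴.
T = (4.683×10¹¹)^(1/4).

T ≈ 827 K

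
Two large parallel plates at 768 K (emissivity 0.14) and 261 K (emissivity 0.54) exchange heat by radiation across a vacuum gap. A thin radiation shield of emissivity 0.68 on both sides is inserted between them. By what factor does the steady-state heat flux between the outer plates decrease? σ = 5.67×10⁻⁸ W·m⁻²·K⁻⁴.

Without shield: q₀ = σΔ(T⁴)/(1/ε₁+1/ε₂−1) with denominator 7.995.
With shield the two gaps are in series; the resistances add: (1/ε₁+1/ε_s−1)+(1/ε_s+1/ε₂−1) = 7.613+2.322 = 9.936.
Heat-flux ratio q₀/q = 9.936/7.995.

factor ≈ 1.24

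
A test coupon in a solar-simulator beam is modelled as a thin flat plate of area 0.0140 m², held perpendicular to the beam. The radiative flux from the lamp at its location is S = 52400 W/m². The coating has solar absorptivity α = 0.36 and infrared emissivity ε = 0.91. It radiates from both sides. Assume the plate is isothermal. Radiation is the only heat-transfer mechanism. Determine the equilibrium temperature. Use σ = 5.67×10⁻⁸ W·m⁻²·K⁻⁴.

T ≈ 654 K

At equilibrium, absorbed power = emitted power.
Absorbing cross-section = A = 0.01400 m²; emitting surface = 2A = 0.02800 m² (ratio 2).
αS·A_cross = εσ·A_surf·T⁴  ⇒  T⁴ = αS/(ε·2σ).
T⁴ = 0.360·52400/(0.91·2·5.67×10⁻⁸) = 1.828×10¹¹ K⁴.
T = (1.828×10¹¹)^(1/4).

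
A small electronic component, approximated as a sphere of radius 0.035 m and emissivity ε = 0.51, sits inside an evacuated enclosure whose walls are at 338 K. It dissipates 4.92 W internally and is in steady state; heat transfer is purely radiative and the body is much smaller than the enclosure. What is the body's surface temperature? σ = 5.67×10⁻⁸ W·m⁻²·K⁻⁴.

T ≈ 394 K

For a small grey body in a large enclosure, net radiated power = εσA(T⁴ − T_w⁴).
Steady state: P = εσA(T⁴ − T_w⁴) with A = 4πr² = 0.01539 m².
T⁴ = P/(εσA) + T_w⁴ = 4.92/(0.51·5.67×10⁻⁸·0.01539) + (338)⁴
    = 1.105×10¹⁰ + 1.305×10¹⁰ = 2.410×10¹⁰ K⁴.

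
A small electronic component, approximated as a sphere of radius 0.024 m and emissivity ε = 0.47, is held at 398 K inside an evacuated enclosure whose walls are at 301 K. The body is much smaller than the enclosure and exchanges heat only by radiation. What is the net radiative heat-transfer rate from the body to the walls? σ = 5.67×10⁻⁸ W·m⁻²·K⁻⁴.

P_net ≈ 3.26 W

For a small grey body in a large enclosure: P_net = εσA(T_body⁴ − T_wall⁴).
A = 4πr² = 0.007238 m²; T_body⁴ − T_wall⁴ = 2.509×10¹⁰ − 8.209×10⁹ = 1.688×10¹⁰ K⁴.
|P_net| = 0.47·5.67×10⁻⁸·0.007238·1.688×10¹⁰.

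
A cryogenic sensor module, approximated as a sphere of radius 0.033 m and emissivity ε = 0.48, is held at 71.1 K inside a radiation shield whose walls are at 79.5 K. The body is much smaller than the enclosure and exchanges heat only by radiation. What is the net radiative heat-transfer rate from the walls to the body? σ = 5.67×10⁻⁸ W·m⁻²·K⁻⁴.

For a small grey body in a large enclosure: P_net = εσA(T_body⁴ − T_wall⁴).
A = 4πr² = 0.01368 m²; T_body⁴ − T_wall⁴ = 2.556×10⁷ − 3.995×10⁷ = -1.439×10⁷ K⁴.
|P_net| = 0.48·5.67×10⁻⁸·0.01368·1.439×10⁷.

P_net ≈ 0.00536 W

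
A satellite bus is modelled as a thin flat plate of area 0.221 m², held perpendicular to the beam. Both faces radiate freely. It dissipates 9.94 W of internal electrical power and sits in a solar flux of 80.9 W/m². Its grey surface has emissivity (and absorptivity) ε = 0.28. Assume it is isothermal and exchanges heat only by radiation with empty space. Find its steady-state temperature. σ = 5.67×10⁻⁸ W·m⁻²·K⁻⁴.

T ≈ 215 K

At steady state, absorbed solar power + internal power = radiated power.
Absorbed: α·S·A_cross = 0.28·80.9·0.2210 = 5.006 W (cross-section A).
Total input = 5.006 + 9.94 = 14.95 W.
Radiated: εσ·A_surf·T⁴ with A_surf = 2A = 0.4420 m².
T⁴ = 14.95/(0.28·5.67×10⁻⁸·0.4420) = 2.130×10⁹ K⁴.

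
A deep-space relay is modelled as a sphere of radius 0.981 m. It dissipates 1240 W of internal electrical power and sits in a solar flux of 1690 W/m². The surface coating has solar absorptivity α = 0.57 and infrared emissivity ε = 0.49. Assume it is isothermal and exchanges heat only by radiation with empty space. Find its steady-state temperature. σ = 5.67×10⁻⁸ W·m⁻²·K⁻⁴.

T ≈ 333 K

At steady state, absorbed solar power + internal power = radiated power.
Absorbed: α·S·A_cross = 0.57·1690·3.023 = 2912 W (cross-section πr²).
Total input = 2912 + 1240 = 4152 W.
Radiated: εσ·A_surf·T⁴ with A_surf = 4πr² = 12.09 m².
T⁴ = 4152/(0.49·5.67×10⁻⁸·12.09) = 1.236×10¹⁰ K⁴.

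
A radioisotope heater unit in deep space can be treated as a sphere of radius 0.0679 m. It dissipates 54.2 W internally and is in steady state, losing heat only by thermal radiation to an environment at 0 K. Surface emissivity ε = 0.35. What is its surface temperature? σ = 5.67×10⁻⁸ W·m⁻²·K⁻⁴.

T ≈ 466 K

Steady state: internal power = radiated power, P = εσA T⁴.
Radiating area A = 4πr² = 0.05794 m².
T⁴ = P/(εσA) = 54.2/(0.35·5.67×10⁻⁸·0.05794) = 4.714×10¹⁰ K⁴.
T = (4.714×10¹⁰)^(1/4).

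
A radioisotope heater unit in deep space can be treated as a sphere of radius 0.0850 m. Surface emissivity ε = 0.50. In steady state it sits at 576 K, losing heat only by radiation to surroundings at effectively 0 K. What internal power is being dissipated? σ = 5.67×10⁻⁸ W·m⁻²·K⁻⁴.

P ≈ 283 W

Steady state: P = εσA T⁴.
A = 4πr² = 0.09079 m²; T⁴ = (576)⁴ = 1.101×10¹¹ K⁴.
P = 0.50 × 5.67×10⁻⁸ × 0.09079 × 1.101×10¹¹.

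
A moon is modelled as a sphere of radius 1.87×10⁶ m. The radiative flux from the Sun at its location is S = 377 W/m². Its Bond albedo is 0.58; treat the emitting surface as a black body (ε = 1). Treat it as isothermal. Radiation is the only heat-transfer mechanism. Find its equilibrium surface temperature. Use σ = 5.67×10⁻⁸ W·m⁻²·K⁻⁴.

At equilibrium, absorbed power = emitted power.
Absorbing cross-section = πr² = 1.099×10¹³ m²; emitting surface = 4πr² = 4.394×10¹³ m² (ratio 4).
(1−a)S·A_cross = εσ·A_surf·T⁴  ⇒  T⁴ = (1−a)S/(4σ).
T⁴ = 0.420·377/(4·5.67×10⁻⁸) = 6.981×10⁸ K⁴.
T = (6.981×10⁸)^(1/4).

T ≈ 163 K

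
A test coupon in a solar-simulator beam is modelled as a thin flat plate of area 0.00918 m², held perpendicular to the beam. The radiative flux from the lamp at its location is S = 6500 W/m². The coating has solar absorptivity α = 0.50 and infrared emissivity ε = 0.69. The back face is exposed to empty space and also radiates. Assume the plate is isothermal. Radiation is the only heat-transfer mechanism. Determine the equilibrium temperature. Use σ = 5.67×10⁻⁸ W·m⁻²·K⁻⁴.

At equilibrium, absorbed power = emitted power.
Absorbing cross-section = A = 0.009180 m²; emitting surface = 2A = 0.01836 m² (ratio 2).
αS·A_cross = εσ·A_surf·T⁴  ⇒  T⁴ = αS/(ε·2σ).
T⁴ = 0.500·6500/(0.69·2·5.67×10⁻⁸) = 4.154×10¹⁰ K⁴.
T = (4.154×10¹⁰)^(1/4).

T ≈ 451 K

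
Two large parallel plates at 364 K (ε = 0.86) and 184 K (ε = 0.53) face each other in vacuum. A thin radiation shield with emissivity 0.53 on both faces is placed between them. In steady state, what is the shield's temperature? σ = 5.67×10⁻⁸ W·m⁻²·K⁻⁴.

In steady state the net flux on the hot side equals that on the cold side.
σ(T₁⁴−T_s⁴)/D₁ = σ(T_s⁴−T₂⁴)/D₂, with D₁ = 1/ε₁+1/ε_s−1 = 2.050, D₂ = 1/ε_s+1/ε₂−1 = 2.774.
Solve for T_s⁴: T_s⁴ = (D₂·T₁⁴ + D₁·T₂⁴)/(D₁+D₂) = 1.058×10¹⁰ K⁴.

T_s ≈ 321 K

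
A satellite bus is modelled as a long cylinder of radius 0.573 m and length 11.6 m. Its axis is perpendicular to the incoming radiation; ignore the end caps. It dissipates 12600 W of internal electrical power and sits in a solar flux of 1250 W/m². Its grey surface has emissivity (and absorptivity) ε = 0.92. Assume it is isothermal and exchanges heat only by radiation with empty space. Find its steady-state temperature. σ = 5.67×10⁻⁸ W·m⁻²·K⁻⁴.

At steady state, absorbed solar power + internal power = radiated power.
Absorbed: α·S·A_cross = 0.92·1250·13.29 = 15290 W (cross-section 2rL).
Total input = 15290 + 12600 = 27890 W.
Radiated: εσ·A_surf·T⁴ with A_surf = 2πrL = 41.76 m².
T⁴ = 27890/(0.92·5.67×10⁻⁸·41.76) = 1.280×10¹⁰ K⁴.

T ≈ 336 K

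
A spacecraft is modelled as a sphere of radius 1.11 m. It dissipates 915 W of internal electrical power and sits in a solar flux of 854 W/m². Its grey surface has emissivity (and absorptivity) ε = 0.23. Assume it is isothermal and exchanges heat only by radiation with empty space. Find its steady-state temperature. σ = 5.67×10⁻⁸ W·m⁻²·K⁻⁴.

T ≈ 302 K

At steady state, absorbed solar power + internal power = radiated power.
Absorbed: α·S·A_cross = 0.23·854·3.871 = 760.3 W (cross-section πr²).
Total input = 760.3 + 915 = 1675 W.
Radiated: εσ·A_surf·T⁴ with A_surf = 4πr² = 15.48 m².
T⁴ = 1675/(0.23·5.67×10⁻⁸·15.48) = 8.297×10⁹ K⁴.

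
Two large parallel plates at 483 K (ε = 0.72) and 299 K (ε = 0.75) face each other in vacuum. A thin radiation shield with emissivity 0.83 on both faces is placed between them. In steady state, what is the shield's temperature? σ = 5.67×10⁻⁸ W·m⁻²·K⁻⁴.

In steady state the net flux on the hot side equals that on the cold side.
σ(T₁⁴−T_s⁴)/D₁ = σ(T_s⁴−T₂⁴)/D₂, with D₁ = 1/ε₁+1/ε_s−1 = 1.594, D₂ = 1/ε_s+1/ε₂−1 = 1.538.
Solve for T_s⁴: T_s⁴ = (D₂·T₁⁴ + D₁·T₂⁴)/(D₁+D₂) = 3.080×10¹⁰ K⁴.

T_s ≈ 419 K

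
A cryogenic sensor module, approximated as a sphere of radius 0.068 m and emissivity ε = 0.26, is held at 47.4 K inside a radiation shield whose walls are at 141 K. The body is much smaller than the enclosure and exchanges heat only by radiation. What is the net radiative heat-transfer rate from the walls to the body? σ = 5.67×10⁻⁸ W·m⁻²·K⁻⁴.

For a small grey body in a large enclosure: P_net = εσA(T_body⁴ − T_wall⁴).
A = 4πr² = 0.05811 m²; T_body⁴ − T_wall⁴ = 5.048×10⁶ − 3.953×10⁸ = -3.902×10⁸ K⁴.
|P_net| = 0.26·5.67×10⁻⁸·0.05811·3.902×10⁸.

P_net ≈ 0.334 W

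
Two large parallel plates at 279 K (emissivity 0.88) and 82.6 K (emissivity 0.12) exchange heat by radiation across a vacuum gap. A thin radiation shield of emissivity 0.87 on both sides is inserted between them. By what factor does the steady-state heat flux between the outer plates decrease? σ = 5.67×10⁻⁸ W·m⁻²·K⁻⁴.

Without shield: q₀ = σΔ(T⁴)/(1/ε₁+1/ε₂−1) with denominator 8.470.
With shield the two gaps are in series; the resistances add: (1/ε₁+1/ε_s−1)+(1/ε_s+1/ε₂−1) = 1.286+8.483 = 9.769.
Heat-flux ratio q₀/q = 9.769/8.470.

factor ≈ 1.15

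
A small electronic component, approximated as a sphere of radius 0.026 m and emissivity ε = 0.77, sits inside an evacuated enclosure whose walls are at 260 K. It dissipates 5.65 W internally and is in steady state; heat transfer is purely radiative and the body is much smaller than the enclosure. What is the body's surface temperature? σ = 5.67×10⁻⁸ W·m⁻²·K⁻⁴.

T ≈ 375 K

For a small grey body in a large enclosure, net radiated power = εσA(T⁴ − T_w⁴).
Steady state: P = εσA(T⁴ − T_w⁴) with A = 4πr² = 0.008495 m².
T⁴ = P/(εσA) + T_w⁴ = 5.65/(0.77·5.67×10⁻⁸·0.008495) + (260)⁴
    = 1.523×10¹⁰ + 4.570×10⁹ = 1.980×10¹⁰ K⁴.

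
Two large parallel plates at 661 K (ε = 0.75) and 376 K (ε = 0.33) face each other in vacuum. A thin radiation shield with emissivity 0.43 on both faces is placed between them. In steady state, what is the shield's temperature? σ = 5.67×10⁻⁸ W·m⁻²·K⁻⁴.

In steady state the net flux on the hot side equals that on the cold side.
σ(T₁⁴−T_s⁴)/D₁ = σ(T_s⁴−T₂⁴)/D₂, with D₁ = 1/ε₁+1/ε_s−1 = 2.659, D₂ = 1/ε_s+1/ε₂−1 = 4.356.
Solve for T_s⁴: T_s⁴ = (D₂·T₁⁴ + D₁·T₂⁴)/(D₁+D₂) = 1.261×10¹¹ K⁴.

T_s ≈ 596 K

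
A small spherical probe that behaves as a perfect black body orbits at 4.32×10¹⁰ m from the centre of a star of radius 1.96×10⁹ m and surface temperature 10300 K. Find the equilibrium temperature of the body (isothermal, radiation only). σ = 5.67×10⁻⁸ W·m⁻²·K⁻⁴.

The star's surface emits σT_*⁴; at distance d the flux is S = σT_*⁴(R_*/d)².
S = 5.67×10⁻⁸·(10300)⁴·(1.96×10⁹/4.32×10¹⁰)² = 1.314×10⁶ W/m².
For an isothermal sphere T⁴ = (1−a)S/(4σ) = 5.792×10¹² K⁴.

T ≈ 1550 K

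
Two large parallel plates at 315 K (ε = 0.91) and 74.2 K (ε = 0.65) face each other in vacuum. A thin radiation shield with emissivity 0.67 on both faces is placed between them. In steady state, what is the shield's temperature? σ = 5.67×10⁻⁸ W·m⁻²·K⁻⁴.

T_s ≈ 273 K

In steady state the net flux on the hot side equals that on the cold side.
σ(T₁⁴−T_s⁴)/D₁ = σ(T_s⁴−T₂⁴)/D₂, with D₁ = 1/ε₁+1/ε_s−1 = 1.591, D₂ = 1/ε_s+1/ε₂−1 = 2.031.
Solve for T_s⁴: T_s⁴ = (D₂·T₁⁴ + D₁·T₂⁴)/(D₁+D₂) = 5.533×10⁹ K⁴.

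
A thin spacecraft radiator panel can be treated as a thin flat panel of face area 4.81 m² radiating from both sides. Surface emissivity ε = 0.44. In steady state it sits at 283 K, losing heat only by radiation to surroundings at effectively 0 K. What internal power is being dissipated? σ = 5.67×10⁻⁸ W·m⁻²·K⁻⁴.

Steady state: P = εσA T⁴.
A = 2·4.81 = 9.620 m²; T⁴ = (283)⁴ = 6.414×10⁹ K⁴.
P = 0.44 × 5.67×10⁻⁸ × 9.620 × 6.414×10⁹.

P ≈ 1540 W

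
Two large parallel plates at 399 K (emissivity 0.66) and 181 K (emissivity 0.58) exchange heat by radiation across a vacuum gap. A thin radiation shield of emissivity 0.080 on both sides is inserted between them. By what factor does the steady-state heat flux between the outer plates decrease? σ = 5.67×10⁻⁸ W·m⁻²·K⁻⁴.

factor ≈ 11.7

Without shield: q₀ = σΔ(T⁴)/(1/ε₁+1/ε₂−1) with denominator 2.239.
With shield the two gaps are in series; the resistances add: (1/ε₁+1/ε_s−1)+(1/ε_s+1/ε₂−1) = 13.02+13.22 = 26.24.
Heat-flux ratio q₀/q = 26.24/2.239.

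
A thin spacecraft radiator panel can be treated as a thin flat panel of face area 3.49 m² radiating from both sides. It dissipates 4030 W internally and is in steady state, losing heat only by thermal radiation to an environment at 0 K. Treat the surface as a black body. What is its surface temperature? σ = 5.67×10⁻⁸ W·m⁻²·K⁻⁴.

T ≈ 318 K

Steady state: internal power = radiated power, P = εσA T⁴.
Radiating area A = 2·3.49 = 6.980 m².
T⁴ = P/(εσA) = 4030/(1.0·5.67×10⁻⁸·6.980) = 1.018×10¹⁰ K⁴.
T = (1.018×10¹⁰)^(1/4).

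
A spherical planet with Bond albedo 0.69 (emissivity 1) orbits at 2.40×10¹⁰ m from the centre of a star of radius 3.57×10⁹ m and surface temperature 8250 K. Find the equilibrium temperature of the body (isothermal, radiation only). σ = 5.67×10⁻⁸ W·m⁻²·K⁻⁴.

The star's surface emits σT_*⁴; at distance d the flux is S = σT_*⁴(R_*/d)².
S = 5.67×10⁻⁸·(8250)⁴·(3.57×10⁹/2.40×10¹⁰)² = 5.812×10⁶ W/m².
For an isothermal sphere T⁴ = (1−a)S/(4σ) = 7.944×10¹² K⁴.

T ≈ 1680 K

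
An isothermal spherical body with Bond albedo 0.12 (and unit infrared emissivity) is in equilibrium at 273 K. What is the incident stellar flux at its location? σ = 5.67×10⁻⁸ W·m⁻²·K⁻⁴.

(1−a)S·πr² = σ·4πr²·T⁴ ⇒ S = 4σT⁴/(1−a).
S = 4·5.67×10⁻⁸·5.555×10⁹/0.880.

S ≈ 1430 W/m²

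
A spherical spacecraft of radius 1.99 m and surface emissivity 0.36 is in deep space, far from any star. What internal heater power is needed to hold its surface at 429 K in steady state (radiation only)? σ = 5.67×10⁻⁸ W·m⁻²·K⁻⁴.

P ≈ 34400 W

P = εσ·4πr²·T⁴.
4πr² = 49.76 m²; T⁴ = 3.387×10¹⁰ K⁴.
P = 0.36·5.67×10⁻⁸·49.76·3.387×10¹⁰.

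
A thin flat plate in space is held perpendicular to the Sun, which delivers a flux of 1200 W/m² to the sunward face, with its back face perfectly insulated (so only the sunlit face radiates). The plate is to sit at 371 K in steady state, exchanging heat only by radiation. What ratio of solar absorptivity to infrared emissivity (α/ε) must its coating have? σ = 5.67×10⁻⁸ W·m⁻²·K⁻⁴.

Balance: αS·A = εσ·1A·T⁴ ⇒ α/ε = σT⁴/S.
α/ε = 5.67×10⁻⁸·(371)⁴/1200 = 5.67×10⁻⁸·1.895×10¹⁰/1200.

α/ε ≈ 0.895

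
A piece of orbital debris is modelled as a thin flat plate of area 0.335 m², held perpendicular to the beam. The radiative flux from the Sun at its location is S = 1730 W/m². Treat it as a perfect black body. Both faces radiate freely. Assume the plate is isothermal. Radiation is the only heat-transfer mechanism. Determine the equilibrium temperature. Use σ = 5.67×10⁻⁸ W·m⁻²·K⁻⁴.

At equilibrium, absorbed power = emitted power.
Absorbing cross-section = A = 0.3350 m²; emitting surface = 2A = 0.6700 m² (ratio 2).
S·A_cross = εσ·A_surf·T⁴  ⇒  T⁴ = S/(2σ).
T⁴ = 1.00·1730/(2·5.67×10⁻⁸) = 1.526×10¹⁰ K⁴.
T = (1.526×10¹⁰)^(1/4).

T ≈ 351 K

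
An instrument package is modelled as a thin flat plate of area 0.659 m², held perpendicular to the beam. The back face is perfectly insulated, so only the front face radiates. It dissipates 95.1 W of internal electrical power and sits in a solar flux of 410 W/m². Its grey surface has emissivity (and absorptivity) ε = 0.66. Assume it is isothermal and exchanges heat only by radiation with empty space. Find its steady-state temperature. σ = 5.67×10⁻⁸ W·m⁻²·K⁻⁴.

T ≈ 324 K

At steady state, absorbed solar power + internal power = radiated power.
Absorbed: α·S·A_cross = 0.66·410·0.6590 = 178.3 W (cross-section A).
Total input = 178.3 + 95.1 = 273.4 W.
Radiated: εσ·A_surf·T⁴ with A_surf = A = 0.6590 m².
T⁴ = 273.4/(0.66·5.67×10⁻⁸·0.6590) = 1.109×10¹⁰ K⁴.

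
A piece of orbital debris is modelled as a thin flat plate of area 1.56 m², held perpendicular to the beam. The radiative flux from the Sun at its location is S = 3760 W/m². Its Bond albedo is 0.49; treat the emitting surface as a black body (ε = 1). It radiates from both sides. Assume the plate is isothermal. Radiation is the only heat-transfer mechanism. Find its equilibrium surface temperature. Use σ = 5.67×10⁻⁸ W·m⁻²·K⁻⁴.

T ≈ 361 K

At equilibrium, absorbed power = emitted power.
Absorbing cross-section = A = 1.560 m²; emitting surface = 2A = 3.120 m² (ratio 2).
(1−a)S·A_cross = εσ·A_surf·T⁴  ⇒  T⁴ = (1−a)S/(2σ).
T⁴ = 0.510·3760/(2·5.67×10⁻⁸) = 1.691×10¹⁰ K⁴.
T = (1.691×10¹⁰)^(1/4).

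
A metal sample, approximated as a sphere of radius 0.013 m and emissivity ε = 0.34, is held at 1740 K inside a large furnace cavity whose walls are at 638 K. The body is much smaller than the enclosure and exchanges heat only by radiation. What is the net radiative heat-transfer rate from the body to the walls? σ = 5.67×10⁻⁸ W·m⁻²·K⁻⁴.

P_net ≈ 368 W

For a small grey body in a large enclosure: P_net = εσA(T_body⁴ − T_wall⁴).
A = 4πr² = 0.002124 m²; T_body⁴ − T_wall⁴ = 9.166×10¹² − 1.657×10¹¹ = 9.001×10¹² K⁴.
|P_net| = 0.34·5.67×10⁻⁸·0.002124·9.001×10¹².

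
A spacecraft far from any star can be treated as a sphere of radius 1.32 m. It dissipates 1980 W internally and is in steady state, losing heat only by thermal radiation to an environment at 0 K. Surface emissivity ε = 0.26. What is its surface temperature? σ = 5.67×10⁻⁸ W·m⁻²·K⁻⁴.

T ≈ 280 K

Steady state: internal power = radiated power, P = εσA T⁴.
Radiating area A = 4πr² = 21.90 m².
T⁴ = P/(εσA) = 1980/(0.26·5.67×10⁻⁸·21.90) = 6.134×10⁹ K⁴.
T = (6.134×10⁹)^(1/4).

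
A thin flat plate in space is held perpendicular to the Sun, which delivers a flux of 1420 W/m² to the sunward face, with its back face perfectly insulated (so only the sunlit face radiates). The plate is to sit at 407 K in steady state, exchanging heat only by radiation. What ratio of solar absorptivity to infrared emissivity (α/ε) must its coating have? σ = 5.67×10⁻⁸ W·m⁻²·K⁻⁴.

α/ε ≈ 1.10

Balance: αS·A = εσ·1A·T⁴ ⇒ α/ε = σT⁴/S.
α/ε = 5.67×10⁻⁸·(407)⁴/1420 = 5.67×10⁻⁸·2.744×10¹⁰/1420.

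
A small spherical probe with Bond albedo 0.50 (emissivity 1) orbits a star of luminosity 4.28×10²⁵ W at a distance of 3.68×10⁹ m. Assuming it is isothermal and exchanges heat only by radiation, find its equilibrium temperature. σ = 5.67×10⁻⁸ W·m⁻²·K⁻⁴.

T ≈ 863 K

First find the stellar flux at distance d: S = L/(4πd²) = 4.28×10²⁵/(4π·(3.68×10⁹)²) = 2.515×10⁵ W/m².
For an isothermal sphere, absorbed (1−a)S·πr² = emitted σ·4πr²·T⁴, so T⁴ = (1−a)S/(4σ).
T⁴ = 0.500·2.515×10⁵/(4·5.67×10⁻⁸) = 5.545×10¹¹ K⁴.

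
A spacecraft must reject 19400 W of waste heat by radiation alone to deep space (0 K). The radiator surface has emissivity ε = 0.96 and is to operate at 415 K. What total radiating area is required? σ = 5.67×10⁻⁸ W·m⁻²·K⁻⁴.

A ≈ 12.0 m²

P = εσA T⁴ ⇒ A = P/(εσT⁴).
T⁴ = 2.966×10¹⁰ K⁴.
A = 19400/(0.96 × 5.67×10⁻⁸ × 2.966×10¹⁰).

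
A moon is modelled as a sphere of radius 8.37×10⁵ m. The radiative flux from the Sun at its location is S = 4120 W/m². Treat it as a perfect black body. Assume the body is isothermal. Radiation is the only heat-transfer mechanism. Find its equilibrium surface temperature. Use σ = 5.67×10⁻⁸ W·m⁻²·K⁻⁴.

At equilibrium, absorbed power = emitted power.
Absorbing cross-section = πr² = 2.201×10¹² m²; emitting surface = 4πr² = 8.804×10¹² m² (ratio 4).
S·A_cross = εσ·A_surf·T⁴  ⇒  T⁴ = S/(4σ).
T⁴ = 1.00·4120/(4·5.67×10⁻⁸) = 1.817×10¹⁰ K⁴.
T = (1.817×10¹⁰)^(1/4).

T ≈ 367 K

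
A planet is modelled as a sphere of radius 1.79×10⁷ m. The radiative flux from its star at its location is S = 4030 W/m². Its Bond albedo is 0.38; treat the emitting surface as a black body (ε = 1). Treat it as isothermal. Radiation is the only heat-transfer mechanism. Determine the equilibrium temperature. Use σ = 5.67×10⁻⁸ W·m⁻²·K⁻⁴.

T ≈ 324 K

At equilibrium, absorbed power = emitted power.
Absorbing cross-section = πr² = 1.007×10¹⁵ m²; emitting surface = 4πr² = 4.026×10¹⁵ m² (ratio 4).
(1−a)S·A_cross = εσ·A_surf·T⁴  ⇒  T⁴ = (1−a)S/(4σ).
T⁴ = 0.620·4030/(4·5.67×10⁻⁸) = 1.102×10¹⁰ K⁴.
T = (1.102×10¹⁰)^(1/4).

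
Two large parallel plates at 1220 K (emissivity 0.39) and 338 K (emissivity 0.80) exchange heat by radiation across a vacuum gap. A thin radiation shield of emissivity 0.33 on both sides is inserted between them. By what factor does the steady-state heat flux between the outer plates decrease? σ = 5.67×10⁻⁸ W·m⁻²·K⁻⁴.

Without shield: q₀ = σΔ(T⁴)/(1/ε₁+1/ε₂−1) with denominator 2.814.
With shield the two gaps are in series; the resistances add: (1/ε₁+1/ε_s−1)+(1/ε_s+1/ε₂−1) = 4.594+3.280 = 7.875.
Heat-flux ratio q₀/q = 7.875/2.814.

factor ≈ 2.80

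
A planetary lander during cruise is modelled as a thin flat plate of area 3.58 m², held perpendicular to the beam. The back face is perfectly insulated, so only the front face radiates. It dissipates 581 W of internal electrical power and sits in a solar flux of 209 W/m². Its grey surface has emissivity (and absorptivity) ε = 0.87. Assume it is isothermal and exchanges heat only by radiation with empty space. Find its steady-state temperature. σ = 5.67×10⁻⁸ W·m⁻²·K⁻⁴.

T ≈ 289 K

At steady state, absorbed solar power + internal power = radiated power.
Absorbed: α·S·A_cross = 0.87·209·3.580 = 651.0 W (cross-section A).
Total input = 651.0 + 581 = 1232 W.
Radiated: εσ·A_surf·T⁴ with A_surf = A = 3.580 m².
T⁴ = 1232/(0.87·5.67×10⁻⁸·3.580) = 6.976×10⁹ K⁴.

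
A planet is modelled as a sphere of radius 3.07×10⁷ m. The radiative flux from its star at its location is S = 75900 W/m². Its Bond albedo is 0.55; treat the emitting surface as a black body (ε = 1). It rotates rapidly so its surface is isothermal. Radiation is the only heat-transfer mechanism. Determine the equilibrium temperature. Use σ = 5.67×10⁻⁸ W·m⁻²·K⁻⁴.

At equilibrium, absorbed power = emitted power.
Absorbing cross-section = πr² = 2.961×10¹⁵ m²; emitting surface = 4πr² = 1.184×10¹⁶ m² (ratio 4).
(1−a)S·A_cross = εσ·A_surf·T⁴  ⇒  T⁴ = (1−a)S/(4σ).
T⁴ = 0.450·75900/(4·5.67×10⁻⁸) = 1.506×10¹¹ K⁴.
T = (1.506×10¹¹)^(1/4).

T ≈ 623 K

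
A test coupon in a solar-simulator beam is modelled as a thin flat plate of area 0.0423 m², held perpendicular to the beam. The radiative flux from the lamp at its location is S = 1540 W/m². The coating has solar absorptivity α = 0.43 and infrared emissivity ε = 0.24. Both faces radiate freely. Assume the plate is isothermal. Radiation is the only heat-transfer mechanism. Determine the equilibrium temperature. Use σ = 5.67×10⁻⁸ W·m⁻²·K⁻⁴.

T ≈ 395 K

At equilibrium, absorbed power = emitted power.
Absorbing cross-section = A = 0.04230 m²; emitting surface = 2A = 0.08460 m² (ratio 2).
αS·A_cross = εσ·A_surf·T⁴  ⇒  T⁴ = αS/(ε·2σ).
T⁴ = 0.430·1540/(0.24·2·5.67×10⁻⁸) = 2.433×10¹⁰ K⁴.
T = (2.433×10¹⁰)^(1/4).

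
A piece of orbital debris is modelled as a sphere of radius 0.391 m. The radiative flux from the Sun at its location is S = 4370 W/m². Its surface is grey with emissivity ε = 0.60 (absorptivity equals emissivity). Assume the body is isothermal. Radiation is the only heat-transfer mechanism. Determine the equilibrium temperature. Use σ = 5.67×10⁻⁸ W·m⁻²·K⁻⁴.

T ≈ 373 K

At equilibrium, absorbed power = emitted power.
Absorbing cross-section = πr² = 0.4803 m²; emitting surface = 4πr² = 1.921 m² (ratio 4).
εS·A_cross = εσ·A_surf·T⁴  ⇒  T⁴ = S/(4σ)   (ε cancels).
T⁴ = 4370/(4·5.67×10⁻⁸) = 1.927×10¹⁰ K⁴.
T = (1.927×10¹⁰)^(1/4).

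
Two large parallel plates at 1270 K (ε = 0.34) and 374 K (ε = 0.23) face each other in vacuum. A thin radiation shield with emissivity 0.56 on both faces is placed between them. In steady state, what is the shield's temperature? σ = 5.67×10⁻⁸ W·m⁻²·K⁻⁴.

In steady state the net flux on the hot side equals that on the cold side.
σ(T₁⁴−T_s⁴)/D₁ = σ(T_s⁴−T₂⁴)/D₂, with D₁ = 1/ε₁+1/ε_s−1 = 3.727, D₂ = 1/ε_s+1/ε₂−1 = 5.134.
Solve for T_s⁴: T_s⁴ = (D₂·T₁⁴ + D₁·T₂⁴)/(D₁+D₂) = 1.515×10¹² K⁴.

T_s ≈ 1110 K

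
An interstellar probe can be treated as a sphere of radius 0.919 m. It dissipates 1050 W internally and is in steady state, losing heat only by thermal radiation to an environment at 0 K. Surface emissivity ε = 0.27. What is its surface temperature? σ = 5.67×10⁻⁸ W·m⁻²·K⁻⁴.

T ≈ 284 K

Steady state: internal power = radiated power, P = εσA T⁴.
Radiating area A = 4πr² = 10.61 m².
T⁴ = P/(εσA) = 1050/(0.27·5.67×10⁻⁸·10.61) = 6.463×10⁹ K⁴.
T = (6.463×10⁹)^(1/4).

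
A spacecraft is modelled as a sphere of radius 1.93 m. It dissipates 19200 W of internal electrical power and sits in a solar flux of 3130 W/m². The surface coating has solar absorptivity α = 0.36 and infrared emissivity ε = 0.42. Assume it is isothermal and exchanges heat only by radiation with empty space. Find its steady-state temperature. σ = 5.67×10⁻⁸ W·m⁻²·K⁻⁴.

T ≈ 413 K

At steady state, absorbed solar power + internal power = radiated power.
Absorbed: α·S·A_cross = 0.36·3130·11.70 = 13190 W (cross-section πr²).
Total input = 13190 + 19200 = 32390 W.
Radiated: εσ·A_surf·T⁴ with A_surf = 4πr² = 46.81 m².
T⁴ = 32390/(0.42·5.67×10⁻⁸·46.81) = 2.905×10¹⁰ K⁴.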